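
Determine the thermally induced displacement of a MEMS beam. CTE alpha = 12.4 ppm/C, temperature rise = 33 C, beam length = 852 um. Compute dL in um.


Step 1: Convert CTE: alpha = 12.4 ppm/C = 12.4e-6 /C
Step 2: dL = 12.4e-6 * 33 * 852
dL = 0.3486 um


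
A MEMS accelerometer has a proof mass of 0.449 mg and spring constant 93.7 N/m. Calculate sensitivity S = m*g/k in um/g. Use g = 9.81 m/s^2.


Step 1: Convert mass: m = 0.449 mg = 4.49e-07 kg
Step 2: S = m * g / k = 4.49e-07 * 9.81 / 93.7
Step 3: S = 4.70e-08 m/g
Step 4: Convert to um/g: S = 0.047 um/g


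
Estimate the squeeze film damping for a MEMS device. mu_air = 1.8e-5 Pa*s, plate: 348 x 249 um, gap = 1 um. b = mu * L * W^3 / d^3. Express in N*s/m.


Step 1: Convert to SI.
L = 348e-6 m, W = 249e-6 m, d = 1e-6 m
Step 2: W^3 = (249e-6)^3 = 1.54e-11 m^3
Step 3: d^3 = (1e-6)^3 = 1.00e-18 m^3
Step 4: b = 1.8e-5 * 348e-6 * 1.54e-11 / 1.00e-18
b = 9.67e-02 N*s/m


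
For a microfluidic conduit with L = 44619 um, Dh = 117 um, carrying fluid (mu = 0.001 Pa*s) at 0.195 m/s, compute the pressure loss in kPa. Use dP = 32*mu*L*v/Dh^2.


Step 1: Convert to SI: L = 44619e-6 m, Dh = 117e-6 m
Step 2: dP = 32 * 0.001 * 44619e-6 * 0.195 / (117e-6)^2
Step 3: dP = 20339.15 Pa
Step 4: Convert to kPa: dP = 20.34 kPa


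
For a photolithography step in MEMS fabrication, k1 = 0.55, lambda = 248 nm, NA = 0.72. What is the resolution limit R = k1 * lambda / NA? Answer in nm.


Step 1: Identify values: k1 = 0.55, lambda = 248 nm, NA = 0.72
Step 2: R = k1 * lambda / NA
R = 0.55 * 248 / 0.72
R = 189.4 nm


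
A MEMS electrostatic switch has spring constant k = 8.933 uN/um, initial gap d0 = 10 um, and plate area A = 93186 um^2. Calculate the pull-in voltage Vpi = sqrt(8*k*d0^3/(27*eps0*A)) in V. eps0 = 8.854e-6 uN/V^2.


Step 1: Compute numerator: 8 * k * d0^3 = 8 * 8.933 * 10^3 = 71464.0
Step 2: Compute denominator: 27 * eps0 * A = 27 * 8.854e-6 * 93186 = 22.276859
Step 3: Vpi = sqrt(71464.0 / 22.276859)
Vpi = 56.64 V


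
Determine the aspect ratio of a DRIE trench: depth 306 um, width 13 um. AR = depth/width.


Step 1: AR = depth / width
Step 2: AR = 306 / 13
AR = 23.5


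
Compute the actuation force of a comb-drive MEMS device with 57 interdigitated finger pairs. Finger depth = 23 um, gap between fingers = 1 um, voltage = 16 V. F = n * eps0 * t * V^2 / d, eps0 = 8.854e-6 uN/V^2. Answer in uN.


Step 1: Parameters: n=57, eps0=8.854e-6 uN/V^2, t=23 um, V=16 V, d=1 um
Step 2: V^2 = 256
Step 3: F = 57 * 8.854e-6 * 23 * 256 / 1
F = 2.972 uN


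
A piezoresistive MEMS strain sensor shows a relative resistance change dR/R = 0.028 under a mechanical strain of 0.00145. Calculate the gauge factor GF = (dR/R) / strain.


Step 1: Identify values.
dR/R = 0.028, strain = 0.00145
Step 2: GF = (dR/R) / strain = 0.028 / 0.00145
GF = 19.3


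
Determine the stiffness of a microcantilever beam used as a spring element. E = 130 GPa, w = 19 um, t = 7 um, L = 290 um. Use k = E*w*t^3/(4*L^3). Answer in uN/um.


Step 1: Convert E to consistent units (1 GPa = 1000 uN/um^2).
E = 130 GPa = 130000 uN/um^2
Step 2: Compute t^3 = 7^3 = 343
Step 3: Compute L^3 = 290^3 = 24389000
Step 4: k = 130000 * 19 * 343 / (4 * 24389000)
k = 8.6843 uN/um


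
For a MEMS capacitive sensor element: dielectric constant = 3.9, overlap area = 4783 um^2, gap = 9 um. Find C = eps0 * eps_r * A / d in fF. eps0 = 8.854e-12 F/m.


Step 1: Convert area to m^2: A = 4783e-12 m^2
Step 2: Convert gap to m: d = 9e-6 m
Step 3: C = eps0 * eps_r * A / d
C = 8.854e-12 * 3.9 * 4783e-12 / 9e-6
Step 4: Convert to fF (multiply by 1e15).
C = 18.35 fF


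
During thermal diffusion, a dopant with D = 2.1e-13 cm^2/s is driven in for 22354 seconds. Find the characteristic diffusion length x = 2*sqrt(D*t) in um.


Step 1: Compute D*t = 2.1e-13 * 22354 = 4.69434e-09 cm^2
Step 2: sqrt(D*t) = 6.8515e-05 cm
Step 3: x = 2 * 6.8515e-05 cm = 1.3703e-04 cm
Step 4: Convert to um (1 cm = 1e4 um): x = 1.37 um


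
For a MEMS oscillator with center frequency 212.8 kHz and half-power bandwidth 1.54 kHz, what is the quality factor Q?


Step 1: Q = f0 / bandwidth
Step 2: Q = 212.8 / 1.54
Q = 138.2


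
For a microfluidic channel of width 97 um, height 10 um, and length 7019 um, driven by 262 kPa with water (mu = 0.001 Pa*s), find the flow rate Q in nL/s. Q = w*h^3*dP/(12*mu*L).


Step 1: Convert all dimensions to SI (meters).
w = 97e-6 m, h = 10e-6 m, L = 7019e-6 m, dP = 262e3 Pa
Step 2: Q = w * h^3 * dP / (12 * mu * L)
Q = 97e-6 * (10e-6)^3 * 262e3 / (12 * 0.001 * 7019e-6) = 3.0172864e-10 m^3/s
Step 3: Convert Q from m^3/s to nL/s (1 m^3 = 1e12 nL, so multiply by 1e12).
Q = 301.729 nL/s


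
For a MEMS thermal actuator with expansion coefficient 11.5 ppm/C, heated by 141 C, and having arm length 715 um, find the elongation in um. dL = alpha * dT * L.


Step 1: Convert CTE: alpha = 11.5 ppm/C = 11.5e-6 /C
Step 2: dL = 11.5e-6 * 141 * 715
dL = 1.1594 um


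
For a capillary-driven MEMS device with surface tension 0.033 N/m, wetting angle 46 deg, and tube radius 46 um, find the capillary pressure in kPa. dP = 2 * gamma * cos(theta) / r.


Step 1: cos(46 deg) = 0.6947
Step 2: Convert r to m: r = 46e-6 m
Step 3: dP = 2 * 0.033 * 0.6947 / 46e-6 = 996.7 Pa
Step 4: Convert Pa to kPa (divide by 1000).
dP = 1.0 kPa


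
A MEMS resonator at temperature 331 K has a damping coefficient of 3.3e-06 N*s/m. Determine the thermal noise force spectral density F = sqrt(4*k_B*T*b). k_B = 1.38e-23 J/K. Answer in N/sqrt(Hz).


Step 1: Compute 4 * k_B * T * b
= 4 * 1.38e-23 * 331 * 3.3e-06
= 6.0295e-26 N^2/Hz
Step 2: F_noise = sqrt(6.0295e-26)
F_noise = 2.46e-13 N/sqrt(Hz)


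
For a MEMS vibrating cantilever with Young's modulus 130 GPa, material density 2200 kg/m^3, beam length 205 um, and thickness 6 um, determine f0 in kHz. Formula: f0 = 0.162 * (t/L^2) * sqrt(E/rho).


Step 1: Convert units to SI.
t_SI = 6e-6 m, L_SI = 205e-6 m
Step 2: Calculate sqrt(E/rho).
sqrt(130e9 / 2200) = 7687.06 m/s
Step 3: Compute f0.
f0 = 0.162 * 6e-6 / (205e-6)^2 * 7687.06 = 177794.7 Hz = 177.79 kHz


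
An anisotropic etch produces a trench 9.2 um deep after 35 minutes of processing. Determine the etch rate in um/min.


Step 1: Etch rate = depth / time
Step 2: rate = 9.2 / 35
rate = 0.263 um/min


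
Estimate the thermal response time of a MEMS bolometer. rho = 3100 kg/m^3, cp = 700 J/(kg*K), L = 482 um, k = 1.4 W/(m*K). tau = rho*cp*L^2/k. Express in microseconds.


Step 1: Convert L to m: L = 482e-6 m
Step 2: L^2 = (482e-6)^2 = 2.32324e-07 m^2
Step 3: tau = 3100 * 700 * 2.32324e-07 / 1.4 = 3.601022e-01 s
Step 4: Convert to microseconds (multiply by 1e6).
tau = 360102.2 us


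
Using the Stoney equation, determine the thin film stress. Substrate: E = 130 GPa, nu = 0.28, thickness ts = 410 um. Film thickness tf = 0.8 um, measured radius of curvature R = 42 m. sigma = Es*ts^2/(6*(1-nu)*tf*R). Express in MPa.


Step 1: Compute numerator: Es * ts^2 = 130 * 410^2 = 21853000 (GPa*um^2)
Step 2: Compute denominator (R in um): 6*(1-nu)*tf*R = 6*0.72*0.8*42e6 = 145152000.0 (um^2)
Step 3: sigma (GPa) = 21853000 / 145152000.0 = 1.50553e-01 GPa
Step 4: Convert to MPa (x1000): sigma = 150.6 MPa


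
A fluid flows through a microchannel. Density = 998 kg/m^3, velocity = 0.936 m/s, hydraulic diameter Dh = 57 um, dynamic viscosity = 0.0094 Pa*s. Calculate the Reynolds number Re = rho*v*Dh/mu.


Step 1: Convert Dh to meters: Dh = 57e-6 m
Step 2: Re = rho * v * Dh / mu
Re = 998 * 0.936 * 57e-6 / 0.0094
Re = 5.664


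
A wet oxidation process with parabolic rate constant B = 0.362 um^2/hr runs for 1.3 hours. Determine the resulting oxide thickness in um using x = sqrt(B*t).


Step 1: Compute B*t = 0.362 * 1.3 = 0.4706
Step 2: x = sqrt(0.4706)
x = 0.686 um


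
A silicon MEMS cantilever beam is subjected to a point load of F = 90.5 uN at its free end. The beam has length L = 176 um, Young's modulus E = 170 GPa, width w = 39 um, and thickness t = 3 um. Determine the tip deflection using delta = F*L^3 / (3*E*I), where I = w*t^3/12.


Step 1: Calculate the second moment of area.
I = w * t^3 / 12 = 39 * 3^3 / 12 = 87.75 um^4
Step 2: Convert E to consistent units (1 GPa = 1000 uN/um^2).
E = 170 GPa = 170000 uN/um^2
Step 3: Calculate tip deflection.
delta = F * L^3 / (3 * E * I)
delta = 90.5 * 176^3 / (3 * 170000 * 87.75)
delta = 11.0248 um


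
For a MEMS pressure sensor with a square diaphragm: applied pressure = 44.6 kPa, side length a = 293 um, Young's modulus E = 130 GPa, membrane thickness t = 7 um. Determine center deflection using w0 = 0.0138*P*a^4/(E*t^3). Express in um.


Step 1: Convert pressure to compatible units (E is in GPa, so P in GPa).
P = 44.6 kPa = 44.6e-6 GPa
Step 2: Compute numerator: 0.0138 * P * a^4.
a^4 = 293^4 = 7370050801
numerator = 0.0138 * 44.6e-6 * 7370050801 = 4.53612e+03
Step 3: Compute denominator: E * t^3 = 130 * 7^3 = 44590
Step 4: w0 = numerator / denominator = 4.53612e+03 / 44590 = 0.1017 um


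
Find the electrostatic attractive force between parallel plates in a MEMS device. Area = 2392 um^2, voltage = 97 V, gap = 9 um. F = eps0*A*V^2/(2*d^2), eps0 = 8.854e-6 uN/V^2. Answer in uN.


Step 1: Identify parameters.
eps0 = 8.854e-6 uN/V^2, A = 2392 um^2, V = 97 V, d = 9 um
Step 2: Compute V^2 = 97^2 = 9409
Step 3: Compute d^2 = 9^2 = 81
Step 4: F = 0.5 * 8.854e-6 * 2392 * 9409 / 81
F = 1.23 uN


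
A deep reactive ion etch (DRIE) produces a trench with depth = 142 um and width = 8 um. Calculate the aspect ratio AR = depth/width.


Step 1: AR = depth / width
Step 2: AR = 142 / 8
AR = 17.8


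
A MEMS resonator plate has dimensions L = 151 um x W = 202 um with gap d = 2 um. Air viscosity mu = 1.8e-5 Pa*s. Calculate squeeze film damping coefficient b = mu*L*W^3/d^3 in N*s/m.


Step 1: Convert to SI.
L = 151e-6 m, W = 202e-6 m, d = 2e-6 m
Step 2: W^3 = (202e-6)^3 = 8.24e-12 m^3
Step 3: d^3 = (2e-6)^3 = 8.00e-18 m^3
Step 4: b = 1.8e-5 * 151e-6 * 8.24e-12 / 8.00e-18
b = 2.80e-03 N*s/m


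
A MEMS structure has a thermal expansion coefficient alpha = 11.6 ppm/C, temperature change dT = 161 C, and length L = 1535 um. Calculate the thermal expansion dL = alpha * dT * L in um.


Step 1: Convert CTE: alpha = 11.6 ppm/C = 11.6e-6 /C
Step 2: dL = 11.6e-6 * 161 * 1535
dL = 2.8668 um


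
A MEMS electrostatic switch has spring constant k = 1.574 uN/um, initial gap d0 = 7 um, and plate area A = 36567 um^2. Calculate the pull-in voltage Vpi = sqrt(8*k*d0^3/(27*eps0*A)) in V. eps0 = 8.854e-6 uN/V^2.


Step 1: Compute numerator: 8 * k * d0^3 = 8 * 1.574 * 7^3 = 4319.056
Step 2: Compute denominator: 27 * eps0 * A = 27 * 8.854e-6 * 36567 = 8.741634
Step 3: Vpi = sqrt(4319.056 / 8.741634)
Vpi = 22.23 V


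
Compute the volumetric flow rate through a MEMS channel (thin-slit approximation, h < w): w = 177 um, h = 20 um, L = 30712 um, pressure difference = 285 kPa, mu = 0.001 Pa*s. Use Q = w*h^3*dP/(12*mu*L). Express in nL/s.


Step 1: Convert all dimensions to SI (meters).
w = 177e-6 m, h = 20e-6 m, L = 30712e-6 m, dP = 285e3 Pa
Step 2: Q = w * h^3 * dP / (12 * mu * L)
Q = 177e-6 * (20e-6)^3 * 285e3 / (12 * 0.001 * 30712e-6) = 1.09501172e-09 m^3/s
Step 3: Convert Q from m^3/s to nL/s (1 m^3 = 1e12 nL, so multiply by 1e12).
Q = 1095.012 nL/s


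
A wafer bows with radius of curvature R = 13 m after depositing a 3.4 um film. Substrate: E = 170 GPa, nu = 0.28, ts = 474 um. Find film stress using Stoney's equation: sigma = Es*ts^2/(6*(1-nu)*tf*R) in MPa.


Step 1: Compute numerator: Es * ts^2 = 170 * 474^2 = 38194920 (GPa*um^2)
Step 2: Compute denominator (R in um): 6*(1-nu)*tf*R = 6*0.72*3.4*13e6 = 190944000.0 (um^2)
Step 3: sigma (GPa) = 38194920 / 190944000.0 = 2.00032e-01 GPa
Step 4: Convert to MPa (x1000): sigma = 200.0 MPa


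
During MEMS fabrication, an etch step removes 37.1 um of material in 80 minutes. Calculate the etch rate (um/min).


Step 1: Etch rate = depth / time
Step 2: rate = 37.1 / 80
rate = 0.464 um/min


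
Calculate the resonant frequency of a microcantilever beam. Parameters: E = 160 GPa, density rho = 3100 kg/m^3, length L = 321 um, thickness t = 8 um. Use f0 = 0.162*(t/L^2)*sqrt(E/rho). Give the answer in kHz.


Step 1: Convert units to SI.
t_SI = 8e-6 m, L_SI = 321e-6 m
Step 2: Calculate sqrt(E/rho).
sqrt(160e9 / 3100) = 7184.21 m/s
Step 3: Compute f0.
f0 = 0.162 * 8e-6 / (321e-6)^2 * 7184.21 = 90359.5 Hz = 90.36 kHz


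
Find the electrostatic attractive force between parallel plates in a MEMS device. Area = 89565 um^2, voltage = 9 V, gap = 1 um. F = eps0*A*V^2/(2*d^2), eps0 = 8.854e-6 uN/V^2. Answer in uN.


Step 1: Identify parameters.
eps0 = 8.854e-6 uN/V^2, A = 89565 um^2, V = 9 V, d = 1 um
Step 2: Compute V^2 = 9^2 = 81
Step 3: Compute d^2 = 1^2 = 1
Step 4: F = 0.5 * 8.854e-6 * 89565 * 81 / 1
F = 32.117 uN


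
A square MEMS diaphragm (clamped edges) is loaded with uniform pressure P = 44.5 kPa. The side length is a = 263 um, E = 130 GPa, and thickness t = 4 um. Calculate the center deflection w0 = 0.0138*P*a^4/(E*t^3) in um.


Step 1: Convert pressure to compatible units (E is in GPa, so P in GPa).
P = 44.5 kPa = 44.5e-6 GPa
Step 2: Compute numerator: 0.0138 * P * a^4.
a^4 = 263^4 = 4784350561
numerator = 0.0138 * 44.5e-6 * 4784350561 = 2.93807e+03
Step 3: Compute denominator: E * t^3 = 130 * 4^3 = 8320
Step 4: w0 = numerator / denominator = 2.93807e+03 / 8320 = 0.3531 um


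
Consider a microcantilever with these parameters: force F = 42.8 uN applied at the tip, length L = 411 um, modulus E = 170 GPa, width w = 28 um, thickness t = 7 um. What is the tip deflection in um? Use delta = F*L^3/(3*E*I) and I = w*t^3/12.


Step 1: Calculate the second moment of area.
I = w * t^3 / 12 = 28 * 7^3 / 12 = 800.3333 um^4
Step 2: Convert E to consistent units (1 GPa = 1000 uN/um^2).
E = 170 GPa = 170000 uN/um^2
Step 3: Calculate tip deflection.
delta = F * L^3 / (3 * E * I)
delta = 42.8 * 411^3 / (3 * 170000 * 800.3333)
delta = 7.2799 um


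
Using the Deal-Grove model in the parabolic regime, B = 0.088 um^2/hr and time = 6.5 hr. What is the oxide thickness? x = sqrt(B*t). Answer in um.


Step 1: Compute B*t = 0.088 * 6.5 = 0.572
Step 2: x = sqrt(0.572)
x = 0.756 um


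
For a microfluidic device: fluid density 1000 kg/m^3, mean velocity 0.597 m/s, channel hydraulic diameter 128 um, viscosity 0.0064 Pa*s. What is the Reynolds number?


Step 1: Convert Dh to meters: Dh = 128e-6 m
Step 2: Re = rho * v * Dh / mu
Re = 1000 * 0.597 * 128e-6 / 0.0064
Re = 11.94


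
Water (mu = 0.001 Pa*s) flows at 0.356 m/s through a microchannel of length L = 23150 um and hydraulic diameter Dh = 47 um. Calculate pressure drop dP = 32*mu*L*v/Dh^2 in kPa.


Step 1: Convert to SI: L = 23150e-6 m, Dh = 47e-6 m
Step 2: dP = 32 * 0.001 * 23150e-6 * 0.356 / (47e-6)^2
Step 3: dP = 119386.51 Pa
Step 4: Convert to kPa: dP = 119.39 kPa


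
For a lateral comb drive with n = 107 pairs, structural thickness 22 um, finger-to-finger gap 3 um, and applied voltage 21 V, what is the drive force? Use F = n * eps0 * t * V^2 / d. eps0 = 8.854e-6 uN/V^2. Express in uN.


Step 1: Parameters: n=107, eps0=8.854e-6 uN/V^2, t=22 um, V=21 V, d=3 um
Step 2: V^2 = 441
Step 3: F = 107 * 8.854e-6 * 22 * 441 / 3
F = 3.064 uN


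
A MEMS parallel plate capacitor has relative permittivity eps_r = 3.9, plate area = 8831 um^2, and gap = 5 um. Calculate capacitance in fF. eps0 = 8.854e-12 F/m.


Step 1: Convert area to m^2: A = 8831e-12 m^2
Step 2: Convert gap to m: d = 5e-6 m
Step 3: C = eps0 * eps_r * A / d
C = 8.854e-12 * 3.9 * 8831e-12 / 5e-6
Step 4: Convert to fF (multiply by 1e15).
C = 60.99 fF


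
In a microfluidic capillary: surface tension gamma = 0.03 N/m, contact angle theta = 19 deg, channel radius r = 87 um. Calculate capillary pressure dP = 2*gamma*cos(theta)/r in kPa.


Step 1: cos(19 deg) = 0.9455
Step 2: Convert r to m: r = 87e-6 m
Step 3: dP = 2 * 0.03 * 0.9455 / 87e-6 = 652.1 Pa
Step 4: Convert Pa to kPa (divide by 1000).
dP = 0.65 kPa


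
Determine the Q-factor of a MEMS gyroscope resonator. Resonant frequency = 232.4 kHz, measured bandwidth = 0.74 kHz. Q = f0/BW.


Step 1: Q = f0 / bandwidth
Step 2: Q = 232.4 / 0.74
Q = 314.1


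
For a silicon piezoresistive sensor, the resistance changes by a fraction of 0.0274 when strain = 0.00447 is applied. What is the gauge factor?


Step 1: Identify values.
dR/R = 0.0274, strain = 0.00447
Step 2: GF = (dR/R) / strain = 0.0274 / 0.00447
GF = 6.1


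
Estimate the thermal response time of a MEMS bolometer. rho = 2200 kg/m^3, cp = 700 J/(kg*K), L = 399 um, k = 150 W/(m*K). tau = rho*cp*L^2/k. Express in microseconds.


Step 1: Convert L to m: L = 399e-6 m
Step 2: L^2 = (399e-6)^2 = 1.59201e-07 m^2
Step 3: tau = 2200 * 700 * 1.59201e-07 / 150 = 1.6344636e-03 s
Step 4: Convert to microseconds (multiply by 1e6).
tau = 1634.464 us


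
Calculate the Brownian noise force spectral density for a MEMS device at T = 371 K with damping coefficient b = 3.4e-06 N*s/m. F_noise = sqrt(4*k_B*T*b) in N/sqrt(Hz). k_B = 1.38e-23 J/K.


Step 1: Compute 4 * k_B * T * b
= 4 * 1.38e-23 * 371 * 3.4e-06
= 6.9629e-26 N^2/Hz
Step 2: F_noise = sqrt(6.9629e-26)
F_noise = 2.64e-13 N/sqrt(Hz)


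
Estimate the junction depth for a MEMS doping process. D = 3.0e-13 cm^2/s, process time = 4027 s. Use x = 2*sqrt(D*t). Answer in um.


Step 1: Compute D*t = 3.0e-13 * 4027 = 1.2081e-09 cm^2
Step 2: sqrt(D*t) = 3.4758e-05 cm
Step 3: x = 2 * 3.4758e-05 cm = 6.9516e-05 cm
Step 4: Convert to um (1 cm = 1e4 um): x = 0.695 um


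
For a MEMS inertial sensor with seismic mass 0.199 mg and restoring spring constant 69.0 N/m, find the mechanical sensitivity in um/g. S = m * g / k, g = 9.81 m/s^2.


Step 1: Convert mass: m = 0.199 mg = 1.99e-07 kg
Step 2: S = m * g / k = 1.99e-07 * 9.81 / 69.0
Step 3: S = 2.83e-08 m/g
Step 4: Convert to um/g: S = 0.028 um/g


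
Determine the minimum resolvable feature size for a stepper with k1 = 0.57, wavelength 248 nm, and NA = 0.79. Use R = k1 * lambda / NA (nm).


Step 1: Identify values: k1 = 0.57, lambda = 248 nm, NA = 0.79
Step 2: R = k1 * lambda / NA
R = 0.57 * 248 / 0.79
R = 178.9 nm


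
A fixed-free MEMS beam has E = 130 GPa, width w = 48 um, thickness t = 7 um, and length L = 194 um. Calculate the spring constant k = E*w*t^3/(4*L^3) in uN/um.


Step 1: Convert E to consistent units (1 GPa = 1000 uN/um^2).
E = 130 GPa = 130000 uN/um^2
Step 2: Compute t^3 = 7^3 = 343
Step 3: Compute L^3 = 194^3 = 7301384
Step 4: k = 130000 * 48 * 343 / (4 * 7301384)
k = 73.2847 uN/um


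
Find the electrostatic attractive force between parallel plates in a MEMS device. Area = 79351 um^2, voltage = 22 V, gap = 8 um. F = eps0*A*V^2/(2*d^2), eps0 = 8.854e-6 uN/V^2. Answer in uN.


Step 1: Identify parameters.
eps0 = 8.854e-6 uN/V^2, A = 79351 um^2, V = 22 V, d = 8 um
Step 2: Compute V^2 = 22^2 = 484
Step 3: Compute d^2 = 8^2 = 64
Step 4: F = 0.5 * 8.854e-6 * 79351 * 484 / 64
F = 2.657 uN


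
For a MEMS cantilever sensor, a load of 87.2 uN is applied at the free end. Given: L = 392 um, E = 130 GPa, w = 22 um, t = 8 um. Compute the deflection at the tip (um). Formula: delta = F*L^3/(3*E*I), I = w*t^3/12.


Step 1: Calculate the second moment of area.
I = w * t^3 / 12 = 22 * 8^3 / 12 = 938.6667 um^4
Step 2: Convert E to consistent units (1 GPa = 1000 uN/um^2).
E = 130 GPa = 130000 uN/um^2
Step 3: Calculate tip deflection.
delta = F * L^3 / (3 * E * I)
delta = 87.2 * 392^3 / (3 * 130000 * 938.6667)
delta = 14.3482 um


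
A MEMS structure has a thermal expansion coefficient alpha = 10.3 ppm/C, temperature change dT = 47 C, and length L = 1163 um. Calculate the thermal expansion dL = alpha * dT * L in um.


Step 1: Convert CTE: alpha = 10.3 ppm/C = 10.3e-6 /C
Step 2: dL = 10.3e-6 * 47 * 1163
dL = 0.563 um


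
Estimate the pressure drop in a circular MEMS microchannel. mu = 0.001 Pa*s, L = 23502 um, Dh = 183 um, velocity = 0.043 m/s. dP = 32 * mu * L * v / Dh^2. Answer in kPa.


Step 1: Convert to SI: L = 23502e-6 m, Dh = 183e-6 m
Step 2: dP = 32 * 0.001 * 23502e-6 * 0.043 / (183e-6)^2
Step 3: dP = 965.65 Pa
Step 4: Convert to kPa: dP = 0.97 kPa


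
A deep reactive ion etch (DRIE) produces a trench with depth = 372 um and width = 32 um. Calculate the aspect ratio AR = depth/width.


Step 1: AR = depth / width
Step 2: AR = 372 / 32
AR = 11.6


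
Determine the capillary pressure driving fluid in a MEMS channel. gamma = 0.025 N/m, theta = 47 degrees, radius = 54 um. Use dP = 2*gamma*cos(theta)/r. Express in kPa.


Step 1: cos(47 deg) = 0.682
Step 2: Convert r to m: r = 54e-6 m
Step 3: dP = 2 * 0.025 * 0.682 / 54e-6 = 631.5 Pa
Step 4: Convert Pa to kPa (divide by 1000).
dP = 0.63 kPa


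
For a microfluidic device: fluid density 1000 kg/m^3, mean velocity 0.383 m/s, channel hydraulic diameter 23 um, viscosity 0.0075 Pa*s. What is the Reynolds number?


Step 1: Convert Dh to meters: Dh = 23e-6 m
Step 2: Re = rho * v * Dh / mu
Re = 1000 * 0.383 * 23e-6 / 0.0075
Re = 1.175


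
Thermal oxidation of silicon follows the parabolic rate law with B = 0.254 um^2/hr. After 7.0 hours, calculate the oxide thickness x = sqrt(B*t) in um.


Step 1: Compute B*t = 0.254 * 7.0 = 1.778
Step 2: x = sqrt(1.778)
x = 1.333 um


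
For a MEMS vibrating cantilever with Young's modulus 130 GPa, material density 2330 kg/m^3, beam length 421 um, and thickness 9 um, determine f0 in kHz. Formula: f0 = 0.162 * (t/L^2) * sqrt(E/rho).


Step 1: Convert units to SI.
t_SI = 9e-6 m, L_SI = 421e-6 m
Step 2: Calculate sqrt(E/rho).
sqrt(130e9 / 2330) = 7469.54 m/s
Step 3: Compute f0.
f0 = 0.162 * 9e-6 / (421e-6)^2 * 7469.54 = 61445.1 Hz = 61.45 kHz


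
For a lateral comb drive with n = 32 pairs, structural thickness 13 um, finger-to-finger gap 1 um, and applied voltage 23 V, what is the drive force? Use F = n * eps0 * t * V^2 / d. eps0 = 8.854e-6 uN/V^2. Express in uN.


Step 1: Parameters: n=32, eps0=8.854e-6 uN/V^2, t=13 um, V=23 V, d=1 um
Step 2: V^2 = 529
Step 3: F = 32 * 8.854e-6 * 13 * 529 / 1
F = 1.948 uN


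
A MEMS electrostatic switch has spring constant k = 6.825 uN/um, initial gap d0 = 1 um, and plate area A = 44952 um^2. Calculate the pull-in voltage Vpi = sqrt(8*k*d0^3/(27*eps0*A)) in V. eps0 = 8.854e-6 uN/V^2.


Step 1: Compute numerator: 8 * k * d0^3 = 8 * 6.825 * 1^3 = 54.6
Step 2: Compute denominator: 27 * eps0 * A = 27 * 8.854e-6 * 44952 = 10.746135
Step 3: Vpi = sqrt(54.6 / 10.746135)
Vpi = 2.25 V


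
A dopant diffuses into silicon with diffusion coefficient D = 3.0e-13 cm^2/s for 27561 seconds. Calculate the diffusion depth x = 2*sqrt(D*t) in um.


Step 1: Compute D*t = 3.0e-13 * 27561 = 8.2683e-09 cm^2
Step 2: sqrt(D*t) = 9.09302e-05 cm
Step 3: x = 2 * 9.09302e-05 cm = 1.818604e-04 cm
Step 4: Convert to um (1 cm = 1e4 um): x = 1.819 um


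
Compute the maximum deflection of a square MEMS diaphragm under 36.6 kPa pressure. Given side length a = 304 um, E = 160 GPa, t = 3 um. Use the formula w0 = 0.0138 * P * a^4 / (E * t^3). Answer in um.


Step 1: Convert pressure to compatible units (E is in GPa, so P in GPa).
P = 36.6 kPa = 36.6e-6 GPa
Step 2: Compute numerator: 0.0138 * P * a^4.
a^4 = 304^4 = 8540717056
numerator = 0.0138 * 36.6e-6 * 8540717056 = 4.31375e+03
Step 3: Compute denominator: E * t^3 = 160 * 3^3 = 4320
Step 4: w0 = numerator / denominator = 4.31375e+03 / 4320 = 0.9986 um


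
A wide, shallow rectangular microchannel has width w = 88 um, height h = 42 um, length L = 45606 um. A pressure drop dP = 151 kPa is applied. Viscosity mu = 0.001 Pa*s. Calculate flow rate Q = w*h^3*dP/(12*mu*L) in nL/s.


Step 1: Convert all dimensions to SI (meters).
w = 88e-6 m, h = 42e-6 m, L = 45606e-6 m, dP = 151e3 Pa
Step 2: Q = w * h^3 * dP / (12 * mu * L)
Q = 88e-6 * (42e-6)^3 * 151e3 / (12 * 0.001 * 45606e-6) = 1.79888857e-09 m^3/s
Step 3: Convert Q from m^3/s to nL/s (1 m^3 = 1e12 nL, so multiply by 1e12).
Q = 1798.889 nL/s


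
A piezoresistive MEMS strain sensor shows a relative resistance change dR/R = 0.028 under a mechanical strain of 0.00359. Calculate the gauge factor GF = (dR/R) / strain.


Step 1: Identify values.
dR/R = 0.028, strain = 0.00359
Step 2: GF = (dR/R) / strain = 0.028 / 0.00359
GF = 7.8


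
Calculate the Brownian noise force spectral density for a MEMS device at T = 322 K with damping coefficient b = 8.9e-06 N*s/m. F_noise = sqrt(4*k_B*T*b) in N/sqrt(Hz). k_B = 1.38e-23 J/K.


Step 1: Compute 4 * k_B * T * b
= 4 * 1.38e-23 * 322 * 8.9e-06
= 1.5819e-25 N^2/Hz
Step 2: F_noise = sqrt(1.5819e-25)
F_noise = 3.98e-13 N/sqrt(Hz)


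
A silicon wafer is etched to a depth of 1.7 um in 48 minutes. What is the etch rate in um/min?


Step 1: Etch rate = depth / time
Step 2: rate = 1.7 / 48
rate = 0.035 um/min


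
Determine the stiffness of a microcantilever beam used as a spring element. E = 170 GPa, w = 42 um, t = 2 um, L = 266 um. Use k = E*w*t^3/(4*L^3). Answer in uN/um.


Step 1: Convert E to consistent units (1 GPa = 1000 uN/um^2).
E = 170 GPa = 170000 uN/um^2
Step 2: Compute t^3 = 2^3 = 8
Step 3: Compute L^3 = 266^3 = 18821096
Step 4: k = 170000 * 42 * 8 / (4 * 18821096)
k = 0.7587 uN/um


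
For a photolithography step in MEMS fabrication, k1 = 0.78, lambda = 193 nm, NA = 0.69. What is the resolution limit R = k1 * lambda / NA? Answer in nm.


Step 1: Identify values: k1 = 0.78, lambda = 193 nm, NA = 0.69
Step 2: R = k1 * lambda / NA
R = 0.78 * 193 / 0.69
R = 218.2 nm


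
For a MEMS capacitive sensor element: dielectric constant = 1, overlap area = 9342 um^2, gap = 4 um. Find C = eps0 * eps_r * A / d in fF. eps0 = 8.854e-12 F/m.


Step 1: Convert area to m^2: A = 9342e-12 m^2
Step 2: Convert gap to m: d = 4e-6 m
Step 3: C = eps0 * eps_r * A / d
C = 8.854e-12 * 1 * 9342e-12 / 4e-6
Step 4: Convert to fF (multiply by 1e15).
C = 20.68 fF


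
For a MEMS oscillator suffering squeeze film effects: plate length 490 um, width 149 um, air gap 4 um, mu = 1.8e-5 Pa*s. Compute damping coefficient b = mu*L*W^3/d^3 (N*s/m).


Step 1: Convert to SI.
L = 490e-6 m, W = 149e-6 m, d = 4e-6 m
Step 2: W^3 = (149e-6)^3 = 3.31e-12 m^3
Step 3: d^3 = (4e-6)^3 = 6.40e-17 m^3
Step 4: b = 1.8e-5 * 490e-6 * 3.31e-12 / 6.40e-17
b = 4.56e-04 N*s/m


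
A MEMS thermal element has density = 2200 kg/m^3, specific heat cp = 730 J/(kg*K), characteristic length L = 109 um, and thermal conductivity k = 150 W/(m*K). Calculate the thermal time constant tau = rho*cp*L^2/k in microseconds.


Step 1: Convert L to m: L = 109e-6 m
Step 2: L^2 = (109e-6)^2 = 1.1881e-08 m^2
Step 3: tau = 2200 * 730 * 1.1881e-08 / 150 = 1.2720591e-04 s
Step 4: Convert to microseconds (multiply by 1e6).
tau = 127.206 us


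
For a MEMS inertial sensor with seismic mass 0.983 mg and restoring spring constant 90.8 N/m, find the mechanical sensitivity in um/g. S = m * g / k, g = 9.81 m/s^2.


Step 1: Convert mass: m = 0.983 mg = 9.83e-07 kg
Step 2: S = m * g / k = 9.83e-07 * 9.81 / 90.8
Step 3: S = 1.06e-07 m/g
Step 4: Convert to um/g: S = 0.106 um/g


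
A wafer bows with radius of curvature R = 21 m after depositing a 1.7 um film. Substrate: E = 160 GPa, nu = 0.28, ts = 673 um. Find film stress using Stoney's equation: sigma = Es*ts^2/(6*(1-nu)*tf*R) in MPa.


Step 1: Compute numerator: Es * ts^2 = 160 * 673^2 = 72468640 (GPa*um^2)
Step 2: Compute denominator (R in um): 6*(1-nu)*tf*R = 6*0.72*1.7*21e6 = 154224000.0 (um^2)
Step 3: sigma (GPa) = 72468640 / 154224000.0 = 4.69892e-01 GPa
Step 4: Convert to MPa (x1000): sigma = 469.9 MPa


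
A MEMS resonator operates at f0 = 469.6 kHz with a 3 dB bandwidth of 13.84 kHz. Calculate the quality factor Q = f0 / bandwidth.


Step 1: Q = f0 / bandwidth
Step 2: Q = 469.6 / 13.84
Q = 33.9


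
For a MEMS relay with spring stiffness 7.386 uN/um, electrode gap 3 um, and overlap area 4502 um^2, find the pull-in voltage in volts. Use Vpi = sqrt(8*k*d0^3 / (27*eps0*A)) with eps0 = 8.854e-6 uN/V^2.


Step 1: Compute numerator: 8 * k * d0^3 = 8 * 7.386 * 3^3 = 1595.376
Step 2: Compute denominator: 27 * eps0 * A = 27 * 8.854e-6 * 4502 = 1.076239
Step 3: Vpi = sqrt(1595.376 / 1.076239)
Vpi = 38.5 V


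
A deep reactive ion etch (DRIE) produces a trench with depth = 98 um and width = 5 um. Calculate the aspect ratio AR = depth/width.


Step 1: AR = depth / width
Step 2: AR = 98 / 5
AR = 19.6


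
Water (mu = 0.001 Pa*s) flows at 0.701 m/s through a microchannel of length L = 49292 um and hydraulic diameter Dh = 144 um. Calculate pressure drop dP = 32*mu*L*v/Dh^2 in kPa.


Step 1: Convert to SI: L = 49292e-6 m, Dh = 144e-6 m
Step 2: dP = 32 * 0.001 * 49292e-6 * 0.701 / (144e-6)^2
Step 3: dP = 53323.60 Pa
Step 4: Convert to kPa: dP = 53.32 kPa


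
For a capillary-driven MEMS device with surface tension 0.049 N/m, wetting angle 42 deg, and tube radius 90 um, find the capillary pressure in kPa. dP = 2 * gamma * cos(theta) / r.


Step 1: cos(42 deg) = 0.7431
Step 2: Convert r to m: r = 90e-6 m
Step 3: dP = 2 * 0.049 * 0.7431 / 90e-6 = 809.2 Pa
Step 4: Convert Pa to kPa (divide by 1000).
dP = 0.81 kPa


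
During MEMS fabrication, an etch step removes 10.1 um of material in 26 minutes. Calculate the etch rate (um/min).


Step 1: Etch rate = depth / time
Step 2: rate = 10.1 / 26
rate = 0.388 um/min


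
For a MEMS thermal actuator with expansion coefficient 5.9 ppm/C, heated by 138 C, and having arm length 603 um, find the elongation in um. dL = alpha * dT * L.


Step 1: Convert CTE: alpha = 5.9 ppm/C = 5.9e-6 /C
Step 2: dL = 5.9e-6 * 138 * 603
dL = 0.491 um


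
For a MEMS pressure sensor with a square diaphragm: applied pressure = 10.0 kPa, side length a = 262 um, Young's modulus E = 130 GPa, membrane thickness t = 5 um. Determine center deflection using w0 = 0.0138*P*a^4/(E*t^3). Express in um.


Step 1: Convert pressure to compatible units (E is in GPa, so P in GPa).
P = 10.0 kPa = 10.0e-6 GPa
Step 2: Compute numerator: 0.0138 * P * a^4.
a^4 = 262^4 = 4711998736
numerator = 0.0138 * 10.0e-6 * 4711998736 = 6.5e+02
Step 3: Compute denominator: E * t^3 = 130 * 5^3 = 16250
Step 4: w0 = numerator / denominator = 6.5e+02 / 16250 = 0.04 um


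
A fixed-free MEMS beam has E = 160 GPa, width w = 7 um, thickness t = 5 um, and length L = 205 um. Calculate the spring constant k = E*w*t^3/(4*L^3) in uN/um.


Step 1: Convert E to consistent units (1 GPa = 1000 uN/um^2).
E = 160 GPa = 160000 uN/um^2
Step 2: Compute t^3 = 5^3 = 125
Step 3: Compute L^3 = 205^3 = 8615125
Step 4: k = 160000 * 7 * 125 / (4 * 8615125)
k = 4.0626 uN/um


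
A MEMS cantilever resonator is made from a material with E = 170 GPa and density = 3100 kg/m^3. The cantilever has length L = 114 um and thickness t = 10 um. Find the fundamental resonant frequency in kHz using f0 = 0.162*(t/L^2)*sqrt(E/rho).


Step 1: Convert units to SI.
t_SI = 10e-6 m, L_SI = 114e-6 m
Step 2: Calculate sqrt(E/rho).
sqrt(170e9 / 3100) = 7405.32 m/s
Step 3: Compute f0.
f0 = 0.162 * 10e-6 / (114e-6)^2 * 7405.32 = 923100.8 Hz = 923.1 kHz


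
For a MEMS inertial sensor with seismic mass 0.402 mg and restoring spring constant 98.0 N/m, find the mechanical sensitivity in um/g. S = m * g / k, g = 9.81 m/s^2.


Step 1: Convert mass: m = 0.402 mg = 4.02e-07 kg
Step 2: S = m * g / k = 4.02e-07 * 9.81 / 98.0
Step 3: S = 4.02e-08 m/g
Step 4: Convert to um/g: S = 0.04 um/g


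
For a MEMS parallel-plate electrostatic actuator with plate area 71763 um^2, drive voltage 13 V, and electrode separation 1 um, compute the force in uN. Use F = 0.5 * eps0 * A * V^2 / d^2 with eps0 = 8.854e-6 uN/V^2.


Step 1: Identify parameters.
eps0 = 8.854e-6 uN/V^2, A = 71763 um^2, V = 13 V, d = 1 um
Step 2: Compute V^2 = 13^2 = 169
Step 3: Compute d^2 = 1^2 = 1
Step 4: F = 0.5 * 8.854e-6 * 71763 * 169 / 1
F = 53.69 uN


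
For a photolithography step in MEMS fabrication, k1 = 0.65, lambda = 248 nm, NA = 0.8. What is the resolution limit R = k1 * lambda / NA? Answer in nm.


Step 1: Identify values: k1 = 0.65, lambda = 248 nm, NA = 0.8
Step 2: R = k1 * lambda / NA
R = 0.65 * 248 / 0.8
R = 201.5 nm


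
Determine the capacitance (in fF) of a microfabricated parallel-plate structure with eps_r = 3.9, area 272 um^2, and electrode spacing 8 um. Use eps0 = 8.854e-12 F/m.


Step 1: Convert area to m^2: A = 272e-12 m^2
Step 2: Convert gap to m: d = 8e-6 m
Step 3: C = eps0 * eps_r * A / d
C = 8.854e-12 * 3.9 * 272e-12 / 8e-6
Step 4: Convert to fF (multiply by 1e15).
C = 1.17 fF


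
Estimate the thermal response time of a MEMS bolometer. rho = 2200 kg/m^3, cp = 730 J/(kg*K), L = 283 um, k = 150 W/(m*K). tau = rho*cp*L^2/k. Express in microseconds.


Step 1: Convert L to m: L = 283e-6 m
Step 2: L^2 = (283e-6)^2 = 8.0089e-08 m^2
Step 3: tau = 2200 * 730 * 8.0089e-08 / 150 = 8.5748623e-04 s
Step 4: Convert to microseconds (multiply by 1e6).
tau = 857.486 us


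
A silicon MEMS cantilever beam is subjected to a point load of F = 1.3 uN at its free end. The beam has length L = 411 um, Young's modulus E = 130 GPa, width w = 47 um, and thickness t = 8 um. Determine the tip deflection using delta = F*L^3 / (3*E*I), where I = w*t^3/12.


Step 1: Calculate the second moment of area.
I = w * t^3 / 12 = 47 * 8^3 / 12 = 2005.3333 um^4
Step 2: Convert E to consistent units (1 GPa = 1000 uN/um^2).
E = 130 GPa = 130000 uN/um^2
Step 3: Calculate tip deflection.
delta = F * L^3 / (3 * E * I)
delta = 1.3 * 411^3 / (3 * 130000 * 2005.3333)
delta = 0.1154 um


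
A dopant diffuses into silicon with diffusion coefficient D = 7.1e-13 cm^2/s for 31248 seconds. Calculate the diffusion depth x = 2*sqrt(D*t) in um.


Step 1: Compute D*t = 7.1e-13 * 31248 = 2.218608e-08 cm^2
Step 2: sqrt(D*t) = 1.4895e-04 cm
Step 3: x = 2 * 1.4895e-04 cm = 2.979e-04 cm
Step 4: Convert to um (1 cm = 1e4 um): x = 2.979 um


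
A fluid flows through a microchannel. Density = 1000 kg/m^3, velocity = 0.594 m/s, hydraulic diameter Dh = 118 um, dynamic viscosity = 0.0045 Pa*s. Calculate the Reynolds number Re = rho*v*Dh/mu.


Step 1: Convert Dh to meters: Dh = 118e-6 m
Step 2: Re = rho * v * Dh / mu
Re = 1000 * 0.594 * 118e-6 / 0.0045
Re = 15.576


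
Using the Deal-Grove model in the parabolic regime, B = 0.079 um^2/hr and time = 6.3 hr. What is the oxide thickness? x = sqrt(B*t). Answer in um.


Step 1: Compute B*t = 0.079 * 6.3 = 0.4977
Step 2: x = sqrt(0.4977)
x = 0.705 um


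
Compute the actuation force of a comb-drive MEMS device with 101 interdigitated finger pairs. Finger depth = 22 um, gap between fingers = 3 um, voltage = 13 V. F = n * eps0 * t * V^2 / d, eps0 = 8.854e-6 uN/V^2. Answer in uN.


Step 1: Parameters: n=101, eps0=8.854e-6 uN/V^2, t=22 um, V=13 V, d=3 um
Step 2: V^2 = 169
Step 3: F = 101 * 8.854e-6 * 22 * 169 / 3
F = 1.108 uN


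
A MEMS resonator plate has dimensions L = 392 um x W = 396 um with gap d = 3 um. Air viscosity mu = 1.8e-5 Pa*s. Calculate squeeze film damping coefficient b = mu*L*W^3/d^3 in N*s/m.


Step 1: Convert to SI.
L = 392e-6 m, W = 396e-6 m, d = 3e-6 m
Step 2: W^3 = (396e-6)^3 = 6.21e-11 m^3
Step 3: d^3 = (3e-6)^3 = 2.70e-17 m^3
Step 4: b = 1.8e-5 * 392e-6 * 6.21e-11 / 2.70e-17
b = 1.62e-02 N*s/m


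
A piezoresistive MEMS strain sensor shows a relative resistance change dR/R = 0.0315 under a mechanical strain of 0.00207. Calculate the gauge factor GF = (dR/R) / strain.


Step 1: Identify values.
dR/R = 0.0315, strain = 0.00207
Step 2: GF = (dR/R) / strain = 0.0315 / 0.00207
GF = 15.2


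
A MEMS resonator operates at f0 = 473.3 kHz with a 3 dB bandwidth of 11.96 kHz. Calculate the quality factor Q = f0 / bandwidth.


Step 1: Q = f0 / bandwidth
Step 2: Q = 473.3 / 11.96
Q = 39.6


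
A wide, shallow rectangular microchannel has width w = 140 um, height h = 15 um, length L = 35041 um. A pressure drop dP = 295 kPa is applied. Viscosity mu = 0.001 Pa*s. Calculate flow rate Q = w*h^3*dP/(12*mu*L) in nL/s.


Step 1: Convert all dimensions to SI (meters).
w = 140e-6 m, h = 15e-6 m, L = 35041e-6 m, dP = 295e3 Pa
Step 2: Q = w * h^3 * dP / (12 * mu * L)
Q = 140e-6 * (15e-6)^3 * 295e3 / (12 * 0.001 * 35041e-6) = 3.3148669e-10 m^3/s
Step 3: Convert Q from m^3/s to nL/s (1 m^3 = 1e12 nL, so multiply by 1e12).
Q = 331.487 nL/s


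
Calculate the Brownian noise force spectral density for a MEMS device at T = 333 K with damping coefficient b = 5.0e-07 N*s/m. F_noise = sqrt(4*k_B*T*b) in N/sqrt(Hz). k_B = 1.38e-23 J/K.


Step 1: Compute 4 * k_B * T * b
= 4 * 1.38e-23 * 333 * 5.0e-07
= 9.1908e-27 N^2/Hz
Step 2: F_noise = sqrt(9.1908e-27)
F_noise = 9.59e-14 N/sqrt(Hz)


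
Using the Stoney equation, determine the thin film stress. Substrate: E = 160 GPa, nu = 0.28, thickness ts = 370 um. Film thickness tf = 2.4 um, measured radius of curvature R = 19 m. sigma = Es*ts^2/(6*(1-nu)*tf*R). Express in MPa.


Step 1: Compute numerator: Es * ts^2 = 160 * 370^2 = 21904000 (GPa*um^2)
Step 2: Compute denominator (R in um): 6*(1-nu)*tf*R = 6*0.72*2.4*19e6 = 196992000.0 (um^2)
Step 3: sigma (GPa) = 21904000 / 196992000.0 = 1.11192e-01 GPa
Step 4: Convert to MPa (x1000): sigma = 111.2 MPa


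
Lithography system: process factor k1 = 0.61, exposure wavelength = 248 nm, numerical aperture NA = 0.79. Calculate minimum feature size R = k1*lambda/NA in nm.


Step 1: Identify values: k1 = 0.61, lambda = 248 nm, NA = 0.79
Step 2: R = k1 * lambda / NA
R = 0.61 * 248 / 0.79
R = 191.5 nm


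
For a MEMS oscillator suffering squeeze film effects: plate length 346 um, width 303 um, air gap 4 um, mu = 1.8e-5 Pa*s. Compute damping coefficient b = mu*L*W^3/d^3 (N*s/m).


Step 1: Convert to SI.
L = 346e-6 m, W = 303e-6 m, d = 4e-6 m
Step 2: W^3 = (303e-6)^3 = 2.78e-11 m^3
Step 3: d^3 = (4e-6)^3 = 6.40e-17 m^3
Step 4: b = 1.8e-5 * 346e-6 * 2.78e-11 / 6.40e-17
b = 2.71e-03 N*s/m


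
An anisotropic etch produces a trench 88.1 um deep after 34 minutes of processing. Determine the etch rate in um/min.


Step 1: Etch rate = depth / time
Step 2: rate = 88.1 / 34
rate = 2.591 um/min


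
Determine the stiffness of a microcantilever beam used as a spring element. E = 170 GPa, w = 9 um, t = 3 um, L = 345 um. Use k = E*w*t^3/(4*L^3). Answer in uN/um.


Step 1: Convert E to consistent units (1 GPa = 1000 uN/um^2).
E = 170 GPa = 170000 uN/um^2
Step 2: Compute t^3 = 3^3 = 27
Step 3: Compute L^3 = 345^3 = 41063625
Step 4: k = 170000 * 9 * 27 / (4 * 41063625)
k = 0.2515 uN/um


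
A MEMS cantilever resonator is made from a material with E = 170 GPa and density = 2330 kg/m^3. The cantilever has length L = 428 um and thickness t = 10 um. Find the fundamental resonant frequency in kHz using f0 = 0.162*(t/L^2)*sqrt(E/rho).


Step 1: Convert units to SI.
t_SI = 10e-6 m, L_SI = 428e-6 m
Step 2: Calculate sqrt(E/rho).
sqrt(170e9 / 2330) = 8541.74 m/s
Step 3: Compute f0.
f0 = 0.162 * 10e-6 / (428e-6)^2 * 8541.74 = 75539.5 Hz = 75.54 kHz


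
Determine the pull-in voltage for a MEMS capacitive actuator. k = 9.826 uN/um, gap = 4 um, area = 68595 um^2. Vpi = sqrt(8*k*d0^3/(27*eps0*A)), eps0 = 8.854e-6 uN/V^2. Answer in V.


Step 1: Compute numerator: 8 * k * d0^3 = 8 * 9.826 * 4^3 = 5030.912
Step 2: Compute denominator: 27 * eps0 * A = 27 * 8.854e-6 * 68595 = 16.398184
Step 3: Vpi = sqrt(5030.912 / 16.398184)
Vpi = 17.52 V


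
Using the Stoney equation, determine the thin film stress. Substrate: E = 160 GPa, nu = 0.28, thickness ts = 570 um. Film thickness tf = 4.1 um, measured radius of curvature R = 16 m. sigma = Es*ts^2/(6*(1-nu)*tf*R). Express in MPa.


Step 1: Compute numerator: Es * ts^2 = 160 * 570^2 = 51984000 (GPa*um^2)
Step 2: Compute denominator (R in um): 6*(1-nu)*tf*R = 6*0.72*4.1*16e6 = 283392000.0 (um^2)
Step 3: sigma (GPa) = 51984000 / 283392000.0 = 1.83435e-01 GPa
Step 4: Convert to MPa (x1000): sigma = 183.4 MPa


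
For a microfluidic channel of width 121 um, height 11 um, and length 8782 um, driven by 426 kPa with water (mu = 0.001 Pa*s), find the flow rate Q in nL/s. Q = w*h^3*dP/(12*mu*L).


Step 1: Convert all dimensions to SI (meters).
w = 121e-6 m, h = 11e-6 m, L = 8782e-6 m, dP = 426e3 Pa
Step 2: Q = w * h^3 * dP / (12 * mu * L)
Q = 121e-6 * (11e-6)^3 * 426e3 / (12 * 0.001 * 8782e-6) = 6.5102602e-10 m^3/s
Step 3: Convert Q from m^3/s to nL/s (1 m^3 = 1e12 nL, so multiply by 1e12).
Q = 651.026 nL/s
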